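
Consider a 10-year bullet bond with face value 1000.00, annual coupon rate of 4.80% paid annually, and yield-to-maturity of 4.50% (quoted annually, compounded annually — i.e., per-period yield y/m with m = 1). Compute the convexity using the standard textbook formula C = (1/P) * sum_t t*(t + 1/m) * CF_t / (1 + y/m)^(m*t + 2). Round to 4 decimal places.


Coupon per period c = face * coupon_rate / m = 48.000000
Periods per year m = 1; per-period yield y/m = 0.045000
Number of cashflows N = 10
Cashflows (t years, CF_t, discount factor 1/(1+y/m)^(m*t), PV):
  t = 1.0000: CF_t = 48.000000, DF = 0.956938, PV = 45.933014
  t = 2.0000: CF_t = 48.000000, DF = 0.915730, PV = 43.955038
  t = 3.0000: CF_t = 48.000000, DF = 0.876297, PV = 42.062237
  t = 4.0000: CF_t = 48.000000, DF = 0.838561, PV = 40.250944
  t = 5.0000: CF_t = 48.000000, DF = 0.802451, PV = 38.517650
  t = 6.0000: CF_t = 48.000000, DF = 0.767896, PV = 36.858995
  t = 7.0000: CF_t = 48.000000, DF = 0.734828, PV = 35.271766
  t = 8.0000: CF_t = 48.000000, DF = 0.703185, PV = 33.752886
  t = 9.0000: CF_t = 48.000000, DF = 0.672904, PV = 32.299413
  t = 10.0000: CF_t = 1048.000000, DF = 0.643928, PV = 674.836211
Price P = sum_t PV_t = 1023.738155
Convexity numerator sum_t t*(t + 1/m) * CF_t / (1+y/m)^(m*t + 2):
  t = 1.0000: term = 84.124474
  t = 2.0000: term = 241.505667
  t = 3.0000: term = 462.211803
  t = 4.0000: term = 737.179909
  t = 5.0000: term = 1058.152979
  t = 6.0000: term = 1417.621216
  t = 7.0000: term = 1808.767102
  t = 8.0000: term = 2225.414069
  t = 9.0000: term = 2661.978552
  t = 10.0000: term = 67976.450342
Convexity = (1/P) * sum = 78673.406112 / 1023.738155 = 76.849149

Answer: Convexity = 76.8491


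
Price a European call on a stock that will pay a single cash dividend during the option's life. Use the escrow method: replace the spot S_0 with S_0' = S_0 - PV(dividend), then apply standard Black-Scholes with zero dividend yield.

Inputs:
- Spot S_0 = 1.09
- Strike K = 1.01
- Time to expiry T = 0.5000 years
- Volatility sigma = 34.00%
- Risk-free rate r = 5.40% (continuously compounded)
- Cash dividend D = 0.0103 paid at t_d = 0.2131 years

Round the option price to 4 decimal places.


PV(D) = D * exp(-r * t_d) = 0.0103 * 0.98855856 = 0.01018215
S_0' = S_0 - PV(D) = 1.0900 - 0.01018215 = 1.07981785
d1 = (ln(S_0'/K) + (r + sigma^2/2)*T) / (sigma*sqrt(T)) = 0.51053956
d2 = d1 - sigma*sqrt(T) = 0.27012326
exp(-rT) = 0.97336124
N(d1) = 0.69516325; N(d2) = 0.60646729
C = S_0' * N(d1) - K * exp(-rT) * N(d2) = 1.07981785 * 0.69516325 - 1.0100 * 0.97336124 * 0.60646729 = 0.1544

Answer: Price = 0.1544


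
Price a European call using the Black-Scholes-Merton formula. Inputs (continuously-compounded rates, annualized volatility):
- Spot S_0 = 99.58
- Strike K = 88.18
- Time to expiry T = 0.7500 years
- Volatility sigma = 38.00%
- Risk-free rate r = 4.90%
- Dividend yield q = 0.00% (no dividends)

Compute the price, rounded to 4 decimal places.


Answer: Price = 20.7067

Derivation:
d1 = (ln(S/K) + (r - q + 0.5*sigma^2) * T) / (sigma * sqrt(T)) = 0.64566345
d2 = d1 - sigma * sqrt(T) = 0.31657380
exp(-rT) = 0.96391708; exp(-qT) = 1.00000000
C = S_0 * exp(-qT) * N(d1) - K * exp(-rT) * N(d2)
N(d1) = 0.74075133; N(d2) = 0.62421649
C = 99.5800 * 1.00000000 * 0.74075133 - 88.1800 * 0.96391708 * 0.62421649 = 20.7067


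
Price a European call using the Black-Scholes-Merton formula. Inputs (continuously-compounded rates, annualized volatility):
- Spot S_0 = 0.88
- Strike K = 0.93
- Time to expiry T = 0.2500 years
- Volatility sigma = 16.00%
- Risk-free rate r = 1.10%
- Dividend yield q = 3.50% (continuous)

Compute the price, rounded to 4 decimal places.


Answer: Price = 0.0092

Derivation:
d1 = (ln(S/K) + (r - q + 0.5*sigma^2) * T) / (sigma * sqrt(T)) = -0.72578348
d2 = d1 - sigma * sqrt(T) = -0.80578348
exp(-rT) = 0.99725378; exp(-qT) = 0.99128817
C = S_0 * exp(-qT) * N(d1) - K * exp(-rT) * N(d2)
N(d1) = 0.23398576; N(d2) = 0.21018385
C = 0.8800 * 0.99128817 * 0.23398576 - 0.9300 * 0.99725378 * 0.21018385 = 0.0092


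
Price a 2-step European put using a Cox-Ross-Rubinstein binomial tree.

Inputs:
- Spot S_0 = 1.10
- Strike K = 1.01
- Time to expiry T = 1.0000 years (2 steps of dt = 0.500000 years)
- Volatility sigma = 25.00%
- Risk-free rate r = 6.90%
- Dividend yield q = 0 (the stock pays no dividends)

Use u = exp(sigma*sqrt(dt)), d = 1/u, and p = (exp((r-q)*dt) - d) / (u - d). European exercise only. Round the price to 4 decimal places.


dt = T/N = 0.500000
u = exp(sigma*sqrt(dt)) = 1.193365; d = 1/u = 0.837967
p = (exp((r-q)*dt) - d) / (u - d) = 0.554689
Discount per step: exp(-r*dt) = 0.966088
Stock lattice S(k, i) with i counting down-moves:
  k=0: S(0,0) = 1.1000
  k=1: S(1,0) = 1.3127; S(1,1) = 0.9218
  k=2: S(2,0) = 1.5665; S(2,1) = 1.1000; S(2,2) = 0.7724
Terminal payoffs V(N, i) = max(K - S_T, 0):
  V(2,0) = 0.000000; V(2,1) = 0.000000; V(2,2) = 0.237593
Backward induction: V(k, i) = exp(-r*dt) * [p * V(k+1, i) + (1-p) * V(k+1, i+1)].
  V(1,0) = exp(-r*dt) * [p*0.000000 + (1-p)*0.000000] = 0.000000
  V(1,1) = exp(-r*dt) * [p*0.000000 + (1-p)*0.237593] = 0.102215
  V(0,0) = exp(-r*dt) * [p*0.000000 + (1-p)*0.102215] = 0.043974

Answer: Price = V(0,0) = 0.0440


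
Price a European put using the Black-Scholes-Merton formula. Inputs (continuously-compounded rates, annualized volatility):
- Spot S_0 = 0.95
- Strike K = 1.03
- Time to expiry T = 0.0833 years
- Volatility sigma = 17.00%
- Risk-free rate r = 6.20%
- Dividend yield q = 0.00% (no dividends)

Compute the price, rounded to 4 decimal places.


Answer: Price = 0.0760

Derivation:
d1 = (ln(S/K) + (r - q + 0.5*sigma^2) * T) / (sigma * sqrt(T)) = -1.51806536
d2 = d1 - sigma * sqrt(T) = -1.56713032
exp(-rT) = 0.99484871; exp(-qT) = 1.00000000
P = K * exp(-rT) * N(-d2) - S_0 * exp(-qT) * N(-d1)
N(-d1) = 0.93550104; N(-d2) = 0.94145788
P = 1.0300 * 0.99484871 * 0.94145788 - 0.9500 * 1.00000000 * 0.93550104 = 0.0760


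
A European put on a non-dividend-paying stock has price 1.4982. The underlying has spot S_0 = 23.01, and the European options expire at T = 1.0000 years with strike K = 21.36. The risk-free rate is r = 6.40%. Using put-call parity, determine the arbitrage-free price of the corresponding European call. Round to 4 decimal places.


Answer: Call price = 4.4724

Derivation:
Put-call parity: C - P = S_0 * exp(-qT) - K * exp(-rT).
S_0 * exp(-qT) = 23.0100 * 1.00000000 = 23.01000000
K * exp(-rT) = 21.3600 * 0.93800500 = 20.03578679
C = P + S*exp(-qT) - K*exp(-rT)
C = 1.4982 + 23.01000000 - 20.03578679 = 4.4724


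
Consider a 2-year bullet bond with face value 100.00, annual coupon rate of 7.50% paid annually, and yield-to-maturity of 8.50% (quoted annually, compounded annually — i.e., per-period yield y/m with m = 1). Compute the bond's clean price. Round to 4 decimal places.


Coupon per period c = face * coupon_rate / m = 7.500000
Periods per year m = 1; per-period yield y/m = 0.085000
Number of cashflows N = 2
Cashflows (t years, CF_t, discount factor 1/(1+y/m)^(m*t), PV):
  t = 1.0000: CF_t = 7.500000, DF = 0.921659, PV = 6.912442
  t = 2.0000: CF_t = 107.500000, DF = 0.849455, PV = 91.316443
Price P = sum_t PV_t = 98.228886

Answer: Price = 98.2289


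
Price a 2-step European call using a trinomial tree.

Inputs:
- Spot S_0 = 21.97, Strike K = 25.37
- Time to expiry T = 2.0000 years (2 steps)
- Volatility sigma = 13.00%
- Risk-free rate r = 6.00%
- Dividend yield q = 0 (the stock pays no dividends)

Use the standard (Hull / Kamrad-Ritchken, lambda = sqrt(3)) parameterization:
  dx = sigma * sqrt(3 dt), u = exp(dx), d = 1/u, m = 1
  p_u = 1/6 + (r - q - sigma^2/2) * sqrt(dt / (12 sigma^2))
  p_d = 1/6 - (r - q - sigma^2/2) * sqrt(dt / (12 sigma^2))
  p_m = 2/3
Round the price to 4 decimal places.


Answer: Price = V(0,0) = 1.3519

Derivation:
dt = T/N = 1.000000; dx = sigma*sqrt(3*dt) = 0.225167
u = exp(dx) = 1.252531; d = 1/u = 0.798383
p_u = 0.281137, p_m = 0.666667, p_d = 0.052196
Discount per step: exp(-r*dt) = 0.941765
Stock lattice S(k, j) with j the centered position index:
  k=0: S(0,+0) = 21.9700
  k=1: S(1,-1) = 17.5405; S(1,+0) = 21.9700; S(1,+1) = 27.5181
  k=2: S(2,-2) = 14.0040; S(2,-1) = 17.5405; S(2,+0) = 21.9700; S(2,+1) = 27.5181; S(2,+2) = 34.4673
Terminal payoffs V(N, j) = max(S_T - K, 0):
  V(2,-2) = 0.000000; V(2,-1) = 0.000000; V(2,+0) = 0.000000; V(2,+1) = 2.148114; V(2,+2) = 9.097302
Backward induction: V(k, j) = exp(-r*dt) * [p_u * V(k+1, j+1) + p_m * V(k+1, j) + p_d * V(k+1, j-1)]
  V(1,-1) = exp(-r*dt) * [p_u*0.000000 + p_m*0.000000 + p_d*0.000000] = 0.000000
  V(1,+0) = exp(-r*dt) * [p_u*2.148114 + p_m*0.000000 + p_d*0.000000] = 0.568746
  V(1,+1) = exp(-r*dt) * [p_u*9.097302 + p_m*2.148114 + p_d*0.000000] = 3.757328
  V(0,+0) = exp(-r*dt) * [p_u*3.757328 + p_m*0.568746 + p_d*0.000000] = 1.351893


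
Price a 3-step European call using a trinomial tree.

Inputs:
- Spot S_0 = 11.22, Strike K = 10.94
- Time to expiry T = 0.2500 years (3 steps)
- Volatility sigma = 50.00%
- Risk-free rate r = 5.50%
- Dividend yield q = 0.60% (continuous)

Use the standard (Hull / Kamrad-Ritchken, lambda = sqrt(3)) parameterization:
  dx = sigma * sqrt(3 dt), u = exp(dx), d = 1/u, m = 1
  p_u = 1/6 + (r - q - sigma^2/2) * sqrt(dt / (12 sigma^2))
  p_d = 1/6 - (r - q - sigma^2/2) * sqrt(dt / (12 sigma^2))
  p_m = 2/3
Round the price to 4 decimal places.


dt = T/N = 0.083333; dx = sigma*sqrt(3*dt) = 0.250000
u = exp(dx) = 1.284025; d = 1/u = 0.778801
p_u = 0.154000, p_m = 0.666667, p_d = 0.179333
Discount per step: exp(-r*dt) = 0.995427
Stock lattice S(k, j) with j the centered position index:
  k=0: S(0,+0) = 11.2200
  k=1: S(1,-1) = 8.7381; S(1,+0) = 11.2200; S(1,+1) = 14.4068
  k=2: S(2,-2) = 6.8053; S(2,-1) = 8.7381; S(2,+0) = 11.2200; S(2,+1) = 14.4068; S(2,+2) = 18.4987
  k=3: S(3,-3) = 5.3000; S(3,-2) = 6.8053; S(3,-1) = 8.7381; S(3,+0) = 11.2200; S(3,+1) = 14.4068; S(3,+2) = 18.4987; S(3,+3) = 23.7527
Terminal payoffs V(N, j) = max(S_T - K, 0):
  V(3,-3) = 0.000000; V(3,-2) = 0.000000; V(3,-1) = 0.000000; V(3,+0) = 0.280000; V(3,+1) = 3.466765; V(3,+2) = 7.558653; V(3,+3) = 12.812740
Backward induction: V(k, j) = exp(-r*dt) * [p_u * V(k+1, j+1) + p_m * V(k+1, j) + p_d * V(k+1, j-1)]
  V(2,-2) = exp(-r*dt) * [p_u*0.000000 + p_m*0.000000 + p_d*0.000000] = 0.000000
  V(2,-1) = exp(-r*dt) * [p_u*0.280000 + p_m*0.000000 + p_d*0.000000] = 0.042923
  V(2,+0) = exp(-r*dt) * [p_u*3.466765 + p_m*0.280000 + p_d*0.000000] = 0.717254
  V(2,+1) = exp(-r*dt) * [p_u*7.558653 + p_m*3.466765 + p_d*0.280000] = 3.509301
  V(2,+2) = exp(-r*dt) * [p_u*12.812740 + p_m*7.558653 + p_d*3.466765] = 7.599061
  V(1,-1) = exp(-r*dt) * [p_u*0.717254 + p_m*0.042923 + p_d*0.000000] = 0.138436
  V(1,+0) = exp(-r*dt) * [p_u*3.509301 + p_m*0.717254 + p_d*0.042923] = 1.021606
  V(1,+1) = exp(-r*dt) * [p_u*7.599061 + p_m*3.509301 + p_d*0.717254] = 3.621779
  V(0,+0) = exp(-r*dt) * [p_u*3.621779 + p_m*1.021606 + p_d*0.138436] = 1.257872

Answer: Price = V(0,0) = 1.2579


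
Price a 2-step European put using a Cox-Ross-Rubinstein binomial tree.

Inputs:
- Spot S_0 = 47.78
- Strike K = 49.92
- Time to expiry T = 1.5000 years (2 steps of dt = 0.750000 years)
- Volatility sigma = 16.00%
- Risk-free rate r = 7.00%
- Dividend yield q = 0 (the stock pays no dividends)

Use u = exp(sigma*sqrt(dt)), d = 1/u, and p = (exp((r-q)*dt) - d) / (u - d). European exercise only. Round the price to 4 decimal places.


Answer: Price = V(0,0) = 2.2978

Derivation:
dt = T/N = 0.750000
u = exp(sigma*sqrt(dt)) = 1.148623; d = 1/u = 0.870607
p = (exp((r-q)*dt) - d) / (u - d) = 0.659297
Discount per step: exp(-r*dt) = 0.948854
Stock lattice S(k, i) with i counting down-moves:
  k=0: S(0,0) = 47.7800
  k=1: S(1,0) = 54.8812; S(1,1) = 41.5976
  k=2: S(2,0) = 63.0378; S(2,1) = 47.7800; S(2,2) = 36.2152
Terminal payoffs V(N, i) = max(K - S_T, 0):
  V(2,0) = 0.000000; V(2,1) = 2.140000; V(2,2) = 13.704797
Backward induction: V(k, i) = exp(-r*dt) * [p * V(k+1, i) + (1-p) * V(k+1, i+1)].
  V(1,0) = exp(-r*dt) * [p*0.000000 + (1-p)*2.140000] = 0.691813
  V(1,1) = exp(-r*dt) * [p*2.140000 + (1-p)*13.704797] = 5.769183
  V(0,0) = exp(-r*dt) * [p*0.691813 + (1-p)*5.769183] = 2.297827


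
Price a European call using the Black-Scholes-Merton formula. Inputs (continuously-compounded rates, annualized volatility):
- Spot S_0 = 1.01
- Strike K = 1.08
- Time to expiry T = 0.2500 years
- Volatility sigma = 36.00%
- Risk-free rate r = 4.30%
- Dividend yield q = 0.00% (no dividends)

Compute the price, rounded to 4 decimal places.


d1 = (ln(S/K) + (r - q + 0.5*sigma^2) * T) / (sigma * sqrt(T)) = -0.22255950
d2 = d1 - sigma * sqrt(T) = -0.40255950
exp(-rT) = 0.98930757; exp(-qT) = 1.00000000
C = S_0 * exp(-qT) * N(d1) - K * exp(-rT) * N(d2)
N(d1) = 0.41193918; N(d2) = 0.34363615
C = 1.0100 * 1.00000000 * 0.41193918 - 1.0800 * 0.98930757 * 0.34363615 = 0.0489

Answer: Price = 0.0489


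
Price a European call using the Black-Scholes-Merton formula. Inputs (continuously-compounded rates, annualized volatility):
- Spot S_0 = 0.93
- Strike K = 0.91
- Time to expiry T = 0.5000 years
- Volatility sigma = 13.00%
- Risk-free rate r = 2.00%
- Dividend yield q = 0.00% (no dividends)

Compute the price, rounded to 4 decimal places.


d1 = (ln(S/K) + (r - q + 0.5*sigma^2) * T) / (sigma * sqrt(T)) = 0.39124748
d2 = d1 - sigma * sqrt(T) = 0.29932359
exp(-rT) = 0.99004983; exp(-qT) = 1.00000000
C = S_0 * exp(-qT) * N(d1) - K * exp(-rT) * N(d2)
N(d1) = 0.65219284; N(d2) = 0.61765342
C = 0.9300 * 1.00000000 * 0.65219284 - 0.9100 * 0.99004983 * 0.61765342 = 0.0501

Answer: Price = 0.0501


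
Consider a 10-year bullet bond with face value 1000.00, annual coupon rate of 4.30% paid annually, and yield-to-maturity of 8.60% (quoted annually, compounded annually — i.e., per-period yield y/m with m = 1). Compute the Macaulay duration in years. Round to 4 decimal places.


Coupon per period c = face * coupon_rate / m = 43.000000
Periods per year m = 1; per-period yield y/m = 0.086000
Number of cashflows N = 10
Cashflows (t years, CF_t, discount factor 1/(1+y/m)^(m*t), PV):
  t = 1.0000: CF_t = 43.000000, DF = 0.920810, PV = 39.594843
  t = 2.0000: CF_t = 43.000000, DF = 0.847892, PV = 36.459340
  t = 3.0000: CF_t = 43.000000, DF = 0.780747, PV = 33.572136
  t = 4.0000: CF_t = 43.000000, DF = 0.718920, PV = 30.913569
  t = 5.0000: CF_t = 43.000000, DF = 0.661989, PV = 28.465534
  t = 6.0000: CF_t = 43.000000, DF = 0.609566, PV = 26.211357
  t = 7.0000: CF_t = 43.000000, DF = 0.561295, PV = 24.135688
  t = 8.0000: CF_t = 43.000000, DF = 0.516846, PV = 22.224390
  t = 9.0000: CF_t = 43.000000, DF = 0.475917, PV = 20.464448
  t = 10.0000: CF_t = 1043.000000, DF = 0.438230, PV = 457.073514
Price P = sum_t PV_t = 719.114820
Macaulay numerator sum_t t * PV_t:
  t * PV_t at t = 1.0000: 39.594843
  t * PV_t at t = 2.0000: 72.918680
  t * PV_t at t = 3.0000: 100.716409
  t * PV_t at t = 4.0000: 123.654278
  t * PV_t at t = 5.0000: 142.327668
  t * PV_t at t = 6.0000: 157.268141
  t * PV_t at t = 7.0000: 168.949814
  t * PV_t at t = 8.0000: 177.795122
  t * PV_t at t = 9.0000: 184.180029
  t * PV_t at t = 10.0000: 4570.735139
Macaulay duration D = (sum_t t * PV_t) / P = 5738.140125 / 719.114820 = 7.979449

Answer: Macaulay duration = 7.9794 years


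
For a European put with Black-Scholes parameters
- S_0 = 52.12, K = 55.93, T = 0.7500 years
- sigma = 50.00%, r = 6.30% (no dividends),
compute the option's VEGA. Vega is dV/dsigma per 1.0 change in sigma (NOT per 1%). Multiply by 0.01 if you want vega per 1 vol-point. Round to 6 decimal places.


Answer: Vega = 17.770411

Derivation:
d1 = 0.1626923255; d2 = -0.2703203764
phi(d1) = 0.3936973037; exp(-qT) = 1.0000000000; exp(-rT) = 0.9538489056
Vega = S * exp(-qT) * phi(d1) * sqrt(T) = 52.1200 * 1.0000000000 * 0.3936973037 * 0.8660254038 = 17.770411


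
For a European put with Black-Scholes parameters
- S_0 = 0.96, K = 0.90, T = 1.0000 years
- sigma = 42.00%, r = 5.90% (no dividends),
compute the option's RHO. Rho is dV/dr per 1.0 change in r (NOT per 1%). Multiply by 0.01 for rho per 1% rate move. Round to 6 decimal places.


Answer: Rho = -0.395772

Derivation:
d1 = 0.5041393360; d2 = 0.0841393360
phi(d1) = 0.3513344120; exp(-qT) = 1.0000000000; exp(-rT) = 0.9427067692
N(-d2) = 0.4664728249
Rho = -K*T*exp(-rT)*N(-d2) = -0.9000 * 1.0000 * 0.9427067692 * 0.4664728249 = -0.395772


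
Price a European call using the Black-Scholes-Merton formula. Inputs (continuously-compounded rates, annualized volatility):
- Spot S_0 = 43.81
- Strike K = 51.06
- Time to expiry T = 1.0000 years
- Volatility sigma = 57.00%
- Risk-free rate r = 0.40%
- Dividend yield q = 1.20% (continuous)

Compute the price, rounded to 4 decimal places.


d1 = (ln(S/K) + (r - q + 0.5*sigma^2) * T) / (sigma * sqrt(T)) = 0.00229946
d2 = d1 - sigma * sqrt(T) = -0.56770054
exp(-rT) = 0.99600799; exp(-qT) = 0.98807171
C = S_0 * exp(-qT) * N(d1) - K * exp(-rT) * N(d2)
N(d1) = 0.50091735; N(d2) = 0.28511916
C = 43.8100 * 0.98807171 * 0.50091735 - 51.0600 * 0.99600799 * 0.28511916 = 7.1834

Answer: Price = 7.1834


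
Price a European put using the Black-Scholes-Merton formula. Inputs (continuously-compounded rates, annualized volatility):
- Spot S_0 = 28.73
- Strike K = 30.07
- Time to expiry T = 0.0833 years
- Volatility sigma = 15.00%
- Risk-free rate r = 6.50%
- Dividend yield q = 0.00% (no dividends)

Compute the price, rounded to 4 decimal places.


Answer: Price = 1.2987

Derivation:
d1 = (ln(S/K) + (r - q + 0.5*sigma^2) * T) / (sigma * sqrt(T)) = -0.90626321
d2 = d1 - sigma * sqrt(T) = -0.94955582
exp(-rT) = 0.99460013; exp(-qT) = 1.00000000
P = K * exp(-rT) * N(-d2) - S_0 * exp(-qT) * N(-d1)
N(-d1) = 0.81760172; N(-d2) = 0.82883100
P = 30.0700 * 0.99460013 * 0.82883100 - 28.7300 * 1.00000000 * 0.81760172 = 1.2987


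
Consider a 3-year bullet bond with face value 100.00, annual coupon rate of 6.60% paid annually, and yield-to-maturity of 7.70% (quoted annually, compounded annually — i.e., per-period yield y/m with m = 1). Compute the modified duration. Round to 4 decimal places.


Answer: Modified duration = 2.6140

Derivation:
Coupon per period c = face * coupon_rate / m = 6.600000
Periods per year m = 1; per-period yield y/m = 0.077000
Number of cashflows N = 3
Cashflows (t years, CF_t, discount factor 1/(1+y/m)^(m*t), PV):
  t = 1.0000: CF_t = 6.600000, DF = 0.928505, PV = 6.128134
  t = 2.0000: CF_t = 6.600000, DF = 0.862122, PV = 5.690003
  t = 3.0000: CF_t = 106.600000, DF = 0.800484, PV = 85.331640
Price P = sum_t PV_t = 97.149778
First compute Macaulay numerator sum_t t * PV_t:
  t * PV_t at t = 1.0000: 6.128134
  t * PV_t at t = 2.0000: 11.380007
  t * PV_t at t = 3.0000: 255.994921
Macaulay duration D = 273.503062 / 97.149778 = 2.815272
Modified duration = D / (1 + y/m) = 2.815272 / (1 + 0.077000) = 2.613995


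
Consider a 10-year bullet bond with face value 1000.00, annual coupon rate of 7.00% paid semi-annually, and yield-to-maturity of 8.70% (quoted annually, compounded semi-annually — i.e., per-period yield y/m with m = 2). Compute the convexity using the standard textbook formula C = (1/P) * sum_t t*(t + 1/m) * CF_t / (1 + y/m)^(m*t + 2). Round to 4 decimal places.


Answer: Convexity = 61.1283

Derivation:
Coupon per period c = face * coupon_rate / m = 35.000000
Periods per year m = 2; per-period yield y/m = 0.043500
Number of cashflows N = 20
Cashflows (t years, CF_t, discount factor 1/(1+y/m)^(m*t), PV):
  t = 0.5000: CF_t = 35.000000, DF = 0.958313, PV = 33.540968
  t = 1.0000: CF_t = 35.000000, DF = 0.918365, PV = 32.142758
  t = 1.5000: CF_t = 35.000000, DF = 0.880081, PV = 30.802835
  t = 2.0000: CF_t = 35.000000, DF = 0.843393, PV = 29.518768
  t = 2.5000: CF_t = 35.000000, DF = 0.808235, PV = 28.288230
  t = 3.0000: CF_t = 35.000000, DF = 0.774543, PV = 27.108989
  t = 3.5000: CF_t = 35.000000, DF = 0.742254, PV = 25.978907
  t = 4.0000: CF_t = 35.000000, DF = 0.711312, PV = 24.895934
  t = 4.5000: CF_t = 35.000000, DF = 0.681660, PV = 23.858106
  t = 5.0000: CF_t = 35.000000, DF = 0.653244, PV = 22.863542
  t = 5.5000: CF_t = 35.000000, DF = 0.626013, PV = 21.910438
  t = 6.0000: CF_t = 35.000000, DF = 0.599916, PV = 20.997066
  t = 6.5000: CF_t = 35.000000, DF = 0.574908, PV = 20.121769
  t = 7.0000: CF_t = 35.000000, DF = 0.550942, PV = 19.282960
  t = 7.5000: CF_t = 35.000000, DF = 0.527975, PV = 18.479118
  t = 8.0000: CF_t = 35.000000, DF = 0.505965, PV = 17.708786
  t = 8.5000: CF_t = 35.000000, DF = 0.484873, PV = 16.970566
  t = 9.0000: CF_t = 35.000000, DF = 0.464661, PV = 16.263121
  t = 9.5000: CF_t = 35.000000, DF = 0.445290, PV = 15.585166
  t = 10.0000: CF_t = 1035.000000, DF = 0.426728, PV = 441.663268
Price P = sum_t PV_t = 887.981293
Convexity numerator sum_t t*(t + 1/m) * CF_t / (1+y/m)^(m*t + 2):
  t = 0.5000: term = 15.401417
  t = 1.0000: term = 44.278152
  t = 1.5000: term = 84.864691
  t = 2.0000: term = 135.544946
  t = 2.5000: term = 194.841800
  t = 3.0000: term = 261.407303
  t = 3.5000: term = 334.013484
  t = 4.0000: term = 411.543755
  t = 4.5000: term = 492.984852
  t = 5.0000: term = 577.419302
  t = 5.5000: term = 664.018364
  t = 6.0000: term = 752.035434
  t = 6.5000: term = 840.799878
  t = 7.0000: term = 929.711265
  t = 7.5000: term = 1018.233982
  t = 8.0000: term = 1105.892202
  t = 8.5000: term = 1192.265192
  t = 9.0000: term = 1276.982928
  t = 9.5000: term = 1359.722012
  t = 10.0000: term = 42588.826541
Convexity = (1/P) * sum = 54280.787499 / 887.981293 = 61.128301


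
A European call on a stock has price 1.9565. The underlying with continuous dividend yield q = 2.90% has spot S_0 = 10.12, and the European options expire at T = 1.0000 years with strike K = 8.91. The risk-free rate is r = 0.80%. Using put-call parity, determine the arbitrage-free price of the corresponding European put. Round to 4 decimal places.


Answer: Put price = 0.9648

Derivation:
Put-call parity: C - P = S_0 * exp(-qT) - K * exp(-rT).
S_0 * exp(-qT) = 10.1200 * 0.97141646 = 9.83073462
K * exp(-rT) = 8.9100 * 0.99203191 = 8.83900436
P = C - S*exp(-qT) + K*exp(-rT)
P = 1.9565 - 9.83073462 + 8.83900436 = 0.9648


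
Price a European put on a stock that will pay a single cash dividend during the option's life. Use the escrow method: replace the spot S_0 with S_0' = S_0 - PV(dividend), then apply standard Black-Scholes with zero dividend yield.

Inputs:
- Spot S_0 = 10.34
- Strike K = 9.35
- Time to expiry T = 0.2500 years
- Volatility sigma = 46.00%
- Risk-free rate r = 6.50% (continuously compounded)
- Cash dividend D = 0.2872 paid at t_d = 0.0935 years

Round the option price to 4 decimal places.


PV(D) = D * exp(-r * t_d) = 0.2872 * 0.99394093 = 0.28545984
S_0' = S_0 - PV(D) = 10.3400 - 0.28545984 = 10.05454016
d1 = (ln(S_0'/K) + (r + sigma^2/2)*T) / (sigma*sqrt(T)) = 0.50151281
d2 = d1 - sigma*sqrt(T) = 0.27151281
exp(-rT) = 0.98388132
N(-d1) = 0.30800513; N(-d2) = 0.39299832
P = K * exp(-rT) * N(-d2) - S_0' * N(-d1) = 9.3500 * 0.98388132 * 0.39299832 - 10.05454016 * 0.30800513 = 0.5185

Answer: Price = 0.5185


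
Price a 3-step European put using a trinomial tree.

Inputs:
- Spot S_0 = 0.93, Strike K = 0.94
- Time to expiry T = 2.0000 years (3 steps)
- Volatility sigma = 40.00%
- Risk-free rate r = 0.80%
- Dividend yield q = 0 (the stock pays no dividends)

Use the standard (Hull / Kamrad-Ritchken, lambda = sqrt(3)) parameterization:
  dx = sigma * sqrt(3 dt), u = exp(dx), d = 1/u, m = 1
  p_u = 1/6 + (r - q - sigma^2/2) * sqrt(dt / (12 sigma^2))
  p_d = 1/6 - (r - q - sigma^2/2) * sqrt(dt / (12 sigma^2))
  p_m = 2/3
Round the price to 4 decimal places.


Answer: Price = V(0,0) = 0.1855

Derivation:
dt = T/N = 0.666667; dx = sigma*sqrt(3*dt) = 0.565685
u = exp(dx) = 1.760654; d = 1/u = 0.567971
p_u = 0.124240, p_m = 0.666667, p_d = 0.209093
Discount per step: exp(-r*dt) = 0.994681
Stock lattice S(k, j) with j the centered position index:
  k=0: S(0,+0) = 0.9300
  k=1: S(1,-1) = 0.5282; S(1,+0) = 0.9300; S(1,+1) = 1.6374
  k=2: S(2,-2) = 0.3000; S(2,-1) = 0.5282; S(2,+0) = 0.9300; S(2,+1) = 1.6374; S(2,+2) = 2.8829
  k=3: S(3,-3) = 0.1704; S(3,-2) = 0.3000; S(3,-1) = 0.5282; S(3,+0) = 0.9300; S(3,+1) = 1.6374; S(3,+2) = 2.8829; S(3,+3) = 5.0758
Terminal payoffs V(N, j) = max(K - S_T, 0):
  V(3,-3) = 0.769603; V(3,-2) = 0.639991; V(3,-1) = 0.411787; V(3,+0) = 0.010000; V(3,+1) = 0.000000; V(3,+2) = 0.000000; V(3,+3) = 0.000000
Backward induction: V(k, j) = exp(-r*dt) * [p_u * V(k+1, j+1) + p_m * V(k+1, j) + p_d * V(k+1, j-1)]
  V(2,-2) = exp(-r*dt) * [p_u*0.411787 + p_m*0.639991 + p_d*0.769603] = 0.635342
  V(2,-1) = exp(-r*dt) * [p_u*0.010000 + p_m*0.411787 + p_d*0.639991] = 0.407406
  V(2,+0) = exp(-r*dt) * [p_u*0.000000 + p_m*0.010000 + p_d*0.411787] = 0.092275
  V(2,+1) = exp(-r*dt) * [p_u*0.000000 + p_m*0.000000 + p_d*0.010000] = 0.002080
  V(2,+2) = exp(-r*dt) * [p_u*0.000000 + p_m*0.000000 + p_d*0.000000] = 0.000000
  V(1,-1) = exp(-r*dt) * [p_u*0.092275 + p_m*0.407406 + p_d*0.635342] = 0.413702
  V(1,+0) = exp(-r*dt) * [p_u*0.002080 + p_m*0.092275 + p_d*0.407406] = 0.146179
  V(1,+1) = exp(-r*dt) * [p_u*0.000000 + p_m*0.002080 + p_d*0.092275] = 0.020571
  V(0,+0) = exp(-r*dt) * [p_u*0.020571 + p_m*0.146179 + p_d*0.413702] = 0.185519


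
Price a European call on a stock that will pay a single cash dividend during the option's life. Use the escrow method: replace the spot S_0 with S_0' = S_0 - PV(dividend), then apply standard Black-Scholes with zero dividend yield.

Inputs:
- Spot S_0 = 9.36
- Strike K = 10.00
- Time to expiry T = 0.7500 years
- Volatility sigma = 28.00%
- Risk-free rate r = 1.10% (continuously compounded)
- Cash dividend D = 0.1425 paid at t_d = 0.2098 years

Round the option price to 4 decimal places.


Answer: Price = 0.6148

Derivation:
PV(D) = D * exp(-r * t_d) = 0.1425 * 0.99769486 = 0.14217152
S_0' = S_0 - PV(D) = 9.3600 - 0.14217152 = 9.21782848
d1 = (ln(S_0'/K) + (r + sigma^2/2)*T) / (sigma*sqrt(T)) = -0.18061003
d2 = d1 - sigma*sqrt(T) = -0.42309715
exp(-rT) = 0.99178394
N(d1) = 0.42833684; N(d2) = 0.33611219
C = S_0' * N(d1) - K * exp(-rT) * N(d2) = 9.21782848 * 0.42833684 - 10.0000 * 0.99178394 * 0.33611219 = 0.6148


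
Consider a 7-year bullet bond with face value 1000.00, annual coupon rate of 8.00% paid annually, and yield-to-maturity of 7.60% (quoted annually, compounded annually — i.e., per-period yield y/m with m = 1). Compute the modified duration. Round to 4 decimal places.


Coupon per period c = face * coupon_rate / m = 80.000000
Periods per year m = 1; per-period yield y/m = 0.076000
Number of cashflows N = 7
Cashflows (t years, CF_t, discount factor 1/(1+y/m)^(m*t), PV):
  t = 1.0000: CF_t = 80.000000, DF = 0.929368, PV = 74.349442
  t = 2.0000: CF_t = 80.000000, DF = 0.863725, PV = 69.097995
  t = 3.0000: CF_t = 80.000000, DF = 0.802718, PV = 64.217467
  t = 4.0000: CF_t = 80.000000, DF = 0.746021, PV = 59.681661
  t = 5.0000: CF_t = 80.000000, DF = 0.693328, PV = 55.466228
  t = 6.0000: CF_t = 80.000000, DF = 0.644357, PV = 51.548539
  t = 7.0000: CF_t = 1080.000000, DF = 0.598845, PV = 646.752113
Price P = sum_t PV_t = 1021.113445
First compute Macaulay numerator sum_t t * PV_t:
  t * PV_t at t = 1.0000: 74.349442
  t * PV_t at t = 2.0000: 138.195990
  t * PV_t at t = 3.0000: 192.652402
  t * PV_t at t = 4.0000: 238.726644
  t * PV_t at t = 5.0000: 277.331139
  t * PV_t at t = 6.0000: 309.291233
  t * PV_t at t = 7.0000: 4527.264790
Macaulay duration D = 5757.811639 / 1021.113445 = 5.638758
Modified duration = D / (1 + y/m) = 5.638758 / (1 + 0.076000) = 5.240481

Answer: Modified duration = 5.2405


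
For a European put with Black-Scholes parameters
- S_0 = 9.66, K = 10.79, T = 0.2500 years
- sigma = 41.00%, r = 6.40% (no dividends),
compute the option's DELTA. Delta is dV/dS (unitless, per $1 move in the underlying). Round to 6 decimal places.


Answer: Delta = -0.640236

Derivation:
d1 = -0.3590908831; d2 = -0.5640908831
phi(d1) = 0.3740328451; exp(-qT) = 1.0000000000; exp(-rT) = 0.9841273201
N(-d1) = 0.6402364492
Delta = -exp(-qT) * N(-d1) = -1.0000000000 * 0.6402364492 = -0.640236


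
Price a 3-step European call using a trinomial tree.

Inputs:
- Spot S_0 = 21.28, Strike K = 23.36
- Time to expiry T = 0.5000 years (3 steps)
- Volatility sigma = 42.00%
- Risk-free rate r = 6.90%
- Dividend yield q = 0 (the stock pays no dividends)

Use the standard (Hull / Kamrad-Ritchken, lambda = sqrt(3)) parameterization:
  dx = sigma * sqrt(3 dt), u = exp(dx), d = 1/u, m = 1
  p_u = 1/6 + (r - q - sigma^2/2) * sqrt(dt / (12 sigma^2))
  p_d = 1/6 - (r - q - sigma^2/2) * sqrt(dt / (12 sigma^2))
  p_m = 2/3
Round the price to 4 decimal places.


dt = T/N = 0.166667; dx = sigma*sqrt(3*dt) = 0.296985
u = exp(dx) = 1.345795; d = 1/u = 0.743055
p_u = 0.161279, p_m = 0.666667, p_d = 0.172054
Discount per step: exp(-r*dt) = 0.988566
Stock lattice S(k, j) with j the centered position index:
  k=0: S(0,+0) = 21.2800
  k=1: S(1,-1) = 15.8122; S(1,+0) = 21.2800; S(1,+1) = 28.6385
  k=2: S(2,-2) = 11.7494; S(2,-1) = 15.8122; S(2,+0) = 21.2800; S(2,+1) = 28.6385; S(2,+2) = 38.5416
  k=3: S(3,-3) = 8.7304; S(3,-2) = 11.7494; S(3,-1) = 15.8122; S(3,+0) = 21.2800; S(3,+1) = 28.6385; S(3,+2) = 38.5416; S(3,+3) = 51.8690
Terminal payoffs V(N, j) = max(S_T - K, 0):
  V(3,-3) = 0.000000; V(3,-2) = 0.000000; V(3,-1) = 0.000000; V(3,+0) = 0.000000; V(3,+1) = 5.278516; V(3,+2) = 15.181569; V(3,+3) = 28.509047
Backward induction: V(k, j) = exp(-r*dt) * [p_u * V(k+1, j+1) + p_m * V(k+1, j) + p_d * V(k+1, j-1)]
  V(2,-2) = exp(-r*dt) * [p_u*0.000000 + p_m*0.000000 + p_d*0.000000] = 0.000000
  V(2,-1) = exp(-r*dt) * [p_u*0.000000 + p_m*0.000000 + p_d*0.000000] = 0.000000
  V(2,+0) = exp(-r*dt) * [p_u*5.278516 + p_m*0.000000 + p_d*0.000000] = 0.841581
  V(2,+1) = exp(-r*dt) * [p_u*15.181569 + p_m*5.278516 + p_d*0.000000] = 5.899249
  V(2,+2) = exp(-r*dt) * [p_u*28.509047 + p_m*15.181569 + p_d*5.278516] = 15.448469
  V(1,-1) = exp(-r*dt) * [p_u*0.841581 + p_m*0.000000 + p_d*0.000000] = 0.134177
  V(1,+0) = exp(-r*dt) * [p_u*5.899249 + p_m*0.841581 + p_d*0.000000] = 1.495186
  V(1,+1) = exp(-r*dt) * [p_u*15.448469 + p_m*5.899249 + p_d*0.841581] = 6.494034
  V(0,+0) = exp(-r*dt) * [p_u*6.494034 + p_m*1.495186 + p_d*0.134177] = 2.043592

Answer: Price = V(0,0) = 2.0436


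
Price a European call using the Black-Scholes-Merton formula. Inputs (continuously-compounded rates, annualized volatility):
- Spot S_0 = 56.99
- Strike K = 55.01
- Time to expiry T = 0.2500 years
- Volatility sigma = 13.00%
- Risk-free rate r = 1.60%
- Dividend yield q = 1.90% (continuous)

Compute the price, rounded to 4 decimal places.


Answer: Price = 2.6104

Derivation:
d1 = (ln(S/K) + (r - q + 0.5*sigma^2) * T) / (sigma * sqrt(T)) = 0.56497426
d2 = d1 - sigma * sqrt(T) = 0.49997426
exp(-rT) = 0.99600799; exp(-qT) = 0.99526126
C = S_0 * exp(-qT) * N(d1) - K * exp(-rT) * N(d2)
N(d1) = 0.71395436; N(d2) = 0.69145340
C = 56.9900 * 0.99526126 * 0.71395436 - 55.0100 * 0.99600799 * 0.69145340 = 2.6104


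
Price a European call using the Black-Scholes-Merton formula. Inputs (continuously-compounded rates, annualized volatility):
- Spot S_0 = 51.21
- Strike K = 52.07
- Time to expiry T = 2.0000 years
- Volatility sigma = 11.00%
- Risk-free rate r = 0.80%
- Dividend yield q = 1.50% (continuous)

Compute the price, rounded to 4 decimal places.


d1 = (ln(S/K) + (r - q + 0.5*sigma^2) * T) / (sigma * sqrt(T)) = -0.11927054
d2 = d1 - sigma * sqrt(T) = -0.27483403
exp(-rT) = 0.98412732; exp(-qT) = 0.97044553
C = S_0 * exp(-qT) * N(d1) - K * exp(-rT) * N(d2)
N(d1) = 0.45253051; N(d2) = 0.39172188
C = 51.2100 * 0.97044553 * 0.45253051 - 52.0700 * 0.98412732 * 0.39172188 = 2.4160

Answer: Price = 2.4160


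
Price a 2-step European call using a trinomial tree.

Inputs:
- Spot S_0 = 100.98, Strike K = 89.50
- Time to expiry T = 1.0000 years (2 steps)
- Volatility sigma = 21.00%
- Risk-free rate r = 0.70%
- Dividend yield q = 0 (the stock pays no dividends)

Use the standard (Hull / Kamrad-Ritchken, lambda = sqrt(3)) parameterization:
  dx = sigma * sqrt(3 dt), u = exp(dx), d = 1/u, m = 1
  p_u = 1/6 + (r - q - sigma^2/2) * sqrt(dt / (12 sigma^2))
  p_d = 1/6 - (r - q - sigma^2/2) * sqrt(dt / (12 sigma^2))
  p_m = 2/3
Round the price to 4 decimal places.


dt = T/N = 0.500000; dx = sigma*sqrt(3*dt) = 0.257196
u = exp(dx) = 1.293299; d = 1/u = 0.773216
p_u = 0.152038, p_m = 0.666667, p_d = 0.181296
Discount per step: exp(-r*dt) = 0.996506
Stock lattice S(k, j) with j the centered position index:
  k=0: S(0,+0) = 100.9800
  k=1: S(1,-1) = 78.0794; S(1,+0) = 100.9800; S(1,+1) = 130.5973
  k=2: S(2,-2) = 60.3723; S(2,-1) = 78.0794; S(2,+0) = 100.9800; S(2,+1) = 130.5973; S(2,+2) = 168.9014
Terminal payoffs V(N, j) = max(S_T - K, 0):
  V(2,-2) = 0.000000; V(2,-1) = 0.000000; V(2,+0) = 11.480000; V(2,+1) = 41.097347; V(2,+2) = 79.401436
Backward induction: V(k, j) = exp(-r*dt) * [p_u * V(k+1, j+1) + p_m * V(k+1, j) + p_d * V(k+1, j-1)]
  V(1,-1) = exp(-r*dt) * [p_u*11.480000 + p_m*0.000000 + p_d*0.000000] = 1.739295
  V(1,+0) = exp(-r*dt) * [p_u*41.097347 + p_m*11.480000 + p_d*0.000000] = 13.853111
  V(1,+1) = exp(-r*dt) * [p_u*79.401436 + p_m*41.097347 + p_d*11.480000] = 41.406345
  V(0,+0) = exp(-r*dt) * [p_u*41.406345 + p_m*13.853111 + p_d*1.739295] = 15.790698

Answer: Price = V(0,0) = 15.7907


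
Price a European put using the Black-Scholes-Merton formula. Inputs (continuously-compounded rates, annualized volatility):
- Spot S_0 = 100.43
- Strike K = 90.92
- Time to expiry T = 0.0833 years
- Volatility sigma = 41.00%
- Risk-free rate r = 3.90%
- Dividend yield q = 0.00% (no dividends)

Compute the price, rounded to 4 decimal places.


d1 = (ln(S/K) + (r - q + 0.5*sigma^2) * T) / (sigma * sqrt(T)) = 0.92730609
d2 = d1 - sigma * sqrt(T) = 0.80897296
exp(-rT) = 0.99675657; exp(-qT) = 1.00000000
P = K * exp(-rT) * N(-d2) - S_0 * exp(-qT) * N(-d1)
N(-d1) = 0.17688382; N(-d2) = 0.20926535
P = 90.9200 * 0.99675657 * 0.20926535 - 100.4300 * 1.00000000 * 0.17688382 = 1.2003

Answer: Price = 1.2003


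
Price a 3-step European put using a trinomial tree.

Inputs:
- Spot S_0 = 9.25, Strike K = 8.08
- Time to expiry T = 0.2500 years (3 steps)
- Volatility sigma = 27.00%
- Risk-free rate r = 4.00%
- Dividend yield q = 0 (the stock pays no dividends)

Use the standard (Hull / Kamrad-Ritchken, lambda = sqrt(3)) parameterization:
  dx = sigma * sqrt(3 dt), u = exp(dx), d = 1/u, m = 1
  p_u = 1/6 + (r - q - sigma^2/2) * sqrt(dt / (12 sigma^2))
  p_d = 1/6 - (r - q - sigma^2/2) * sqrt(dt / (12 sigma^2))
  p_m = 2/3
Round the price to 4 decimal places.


Answer: Price = V(0,0) = 0.0639

Derivation:
dt = T/N = 0.083333; dx = sigma*sqrt(3*dt) = 0.135000
u = exp(dx) = 1.144537; d = 1/u = 0.873716
p_u = 0.167762, p_m = 0.666667, p_d = 0.165571
Discount per step: exp(-r*dt) = 0.996672
Stock lattice S(k, j) with j the centered position index:
  k=0: S(0,+0) = 9.2500
  k=1: S(1,-1) = 8.0819; S(1,+0) = 9.2500; S(1,+1) = 10.5870
  k=2: S(2,-2) = 7.0613; S(2,-1) = 8.0819; S(2,+0) = 9.2500; S(2,+1) = 10.5870; S(2,+2) = 12.1172
  k=3: S(3,-3) = 6.1695; S(3,-2) = 7.0613; S(3,-1) = 8.0819; S(3,+0) = 9.2500; S(3,+1) = 10.5870; S(3,+2) = 12.1172; S(3,+3) = 13.8685
Terminal payoffs V(N, j) = max(K - S_T, 0):
  V(3,-3) = 1.910464; V(3,-2) = 1.018740; V(3,-1) = 0.000000; V(3,+0) = 0.000000; V(3,+1) = 0.000000; V(3,+2) = 0.000000; V(3,+3) = 0.000000
Backward induction: V(k, j) = exp(-r*dt) * [p_u * V(k+1, j+1) + p_m * V(k+1, j) + p_d * V(k+1, j-1)]
  V(2,-2) = exp(-r*dt) * [p_u*0.000000 + p_m*1.018740 + p_d*1.910464] = 0.992165
  V(2,-1) = exp(-r*dt) * [p_u*0.000000 + p_m*0.000000 + p_d*1.018740] = 0.168112
  V(2,+0) = exp(-r*dt) * [p_u*0.000000 + p_m*0.000000 + p_d*0.000000] = 0.000000
  V(2,+1) = exp(-r*dt) * [p_u*0.000000 + p_m*0.000000 + p_d*0.000000] = 0.000000
  V(2,+2) = exp(-r*dt) * [p_u*0.000000 + p_m*0.000000 + p_d*0.000000] = 0.000000
  V(1,-1) = exp(-r*dt) * [p_u*0.000000 + p_m*0.168112 + p_d*0.992165] = 0.275429
  V(1,+0) = exp(-r*dt) * [p_u*0.000000 + p_m*0.000000 + p_d*0.168112] = 0.027742
  V(1,+1) = exp(-r*dt) * [p_u*0.000000 + p_m*0.000000 + p_d*0.000000] = 0.000000
  V(0,+0) = exp(-r*dt) * [p_u*0.000000 + p_m*0.027742 + p_d*0.275429] = 0.063884


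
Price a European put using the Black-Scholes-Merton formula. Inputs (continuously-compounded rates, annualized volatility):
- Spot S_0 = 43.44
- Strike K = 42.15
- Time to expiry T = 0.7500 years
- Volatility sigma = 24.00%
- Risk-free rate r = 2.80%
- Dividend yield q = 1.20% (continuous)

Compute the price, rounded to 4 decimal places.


d1 = (ln(S/K) + (r - q + 0.5*sigma^2) * T) / (sigma * sqrt(T)) = 0.30669804
d2 = d1 - sigma * sqrt(T) = 0.09885195
exp(-rT) = 0.97921896; exp(-qT) = 0.99104038
P = K * exp(-rT) * N(-d2) - S_0 * exp(-qT) * N(-d1)
N(-d1) = 0.37953661; N(-d2) = 0.46062791
P = 42.1500 * 0.97921896 * 0.46062791 - 43.4400 * 0.99104038 * 0.37953661 = 2.6726

Answer: Price = 2.6726


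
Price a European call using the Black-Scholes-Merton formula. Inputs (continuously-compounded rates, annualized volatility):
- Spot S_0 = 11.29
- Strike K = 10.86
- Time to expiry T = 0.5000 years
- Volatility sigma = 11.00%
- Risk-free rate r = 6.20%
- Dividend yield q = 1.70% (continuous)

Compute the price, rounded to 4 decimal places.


d1 = (ln(S/K) + (r - q + 0.5*sigma^2) * T) / (sigma * sqrt(T)) = 0.82739289
d2 = d1 - sigma * sqrt(T) = 0.74961115
exp(-rT) = 0.96947557; exp(-qT) = 0.99153602
C = S_0 * exp(-qT) * N(d1) - K * exp(-rT) * N(d2)
N(d1) = 0.79599280; N(d2) = 0.77325553
C = 11.2900 * 0.99153602 * 0.79599280 - 10.8600 * 0.96947557 * 0.77325553 = 0.7695

Answer: Price = 0.7695


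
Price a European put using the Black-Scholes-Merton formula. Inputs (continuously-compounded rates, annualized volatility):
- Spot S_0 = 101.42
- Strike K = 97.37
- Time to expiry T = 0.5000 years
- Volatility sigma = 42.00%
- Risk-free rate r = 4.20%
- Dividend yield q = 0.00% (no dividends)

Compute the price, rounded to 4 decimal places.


d1 = (ln(S/K) + (r - q + 0.5*sigma^2) * T) / (sigma * sqrt(T)) = 0.35642275
d2 = d1 - sigma * sqrt(T) = 0.05943790
exp(-rT) = 0.97921896; exp(-qT) = 1.00000000
P = K * exp(-rT) * N(-d2) - S_0 * exp(-qT) * N(-d1)
N(-d1) = 0.36076200; N(-d2) = 0.47630166
P = 97.3700 * 0.97921896 * 0.47630166 - 101.4200 * 1.00000000 * 0.36076200 = 8.8252

Answer: Price = 8.8252


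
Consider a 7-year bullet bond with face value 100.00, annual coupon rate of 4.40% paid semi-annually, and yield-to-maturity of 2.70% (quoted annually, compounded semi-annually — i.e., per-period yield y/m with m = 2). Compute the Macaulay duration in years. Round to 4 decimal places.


Coupon per period c = face * coupon_rate / m = 2.200000
Periods per year m = 2; per-period yield y/m = 0.013500
Number of cashflows N = 14
Cashflows (t years, CF_t, discount factor 1/(1+y/m)^(m*t), PV):
  t = 0.5000: CF_t = 2.200000, DF = 0.986680, PV = 2.170696
  t = 1.0000: CF_t = 2.200000, DF = 0.973537, PV = 2.141782
  t = 1.5000: CF_t = 2.200000, DF = 0.960569, PV = 2.113253
  t = 2.0000: CF_t = 2.200000, DF = 0.947774, PV = 2.085104
  t = 2.5000: CF_t = 2.200000, DF = 0.935150, PV = 2.057330
  t = 3.0000: CF_t = 2.200000, DF = 0.922694, PV = 2.029926
  t = 3.5000: CF_t = 2.200000, DF = 0.910403, PV = 2.002887
  t = 4.0000: CF_t = 2.200000, DF = 0.898276, PV = 1.976208
  t = 4.5000: CF_t = 2.200000, DF = 0.886311, PV = 1.949885
  t = 5.0000: CF_t = 2.200000, DF = 0.874505, PV = 1.923912
  t = 5.5000: CF_t = 2.200000, DF = 0.862857, PV = 1.898285
  t = 6.0000: CF_t = 2.200000, DF = 0.851363, PV = 1.872999
  t = 6.5000: CF_t = 2.200000, DF = 0.840023, PV = 1.848051
  t = 7.0000: CF_t = 102.200000, DF = 0.828834, PV = 84.706815
Price P = sum_t PV_t = 110.777131
Macaulay numerator sum_t t * PV_t:
  t * PV_t at t = 0.5000: 1.085348
  t * PV_t at t = 1.0000: 2.141782
  t * PV_t at t = 1.5000: 3.169879
  t * PV_t at t = 2.0000: 4.170207
  t * PV_t at t = 2.5000: 5.143324
  t * PV_t at t = 3.0000: 6.089777
  t * PV_t at t = 3.5000: 7.010104
  t * PV_t at t = 4.0000: 7.904832
  t * PV_t at t = 4.5000: 8.774481
  t * PV_t at t = 5.0000: 9.619559
  t * PV_t at t = 5.5000: 10.440567
  t * PV_t at t = 6.0000: 11.237997
  t * PV_t at t = 6.5000: 12.012330
  t * PV_t at t = 7.0000: 592.947706
Macaulay duration D = (sum_t t * PV_t) / P = 681.747893 / 110.777131 = 6.154230

Answer: Macaulay duration = 6.1542 years


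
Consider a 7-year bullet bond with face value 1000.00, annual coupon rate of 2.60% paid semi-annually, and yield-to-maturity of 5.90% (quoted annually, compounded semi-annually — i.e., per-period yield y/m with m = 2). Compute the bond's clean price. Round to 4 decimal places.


Coupon per period c = face * coupon_rate / m = 13.000000
Periods per year m = 2; per-period yield y/m = 0.029500
Number of cashflows N = 14
Cashflows (t years, CF_t, discount factor 1/(1+y/m)^(m*t), PV):
  t = 0.5000: CF_t = 13.000000, DF = 0.971345, PV = 12.627489
  t = 1.0000: CF_t = 13.000000, DF = 0.943512, PV = 12.265652
  t = 1.5000: CF_t = 13.000000, DF = 0.916476, PV = 11.914184
  t = 2.0000: CF_t = 13.000000, DF = 0.890214, PV = 11.572787
  t = 2.5000: CF_t = 13.000000, DF = 0.864706, PV = 11.241172
  t = 3.0000: CF_t = 13.000000, DF = 0.839928, PV = 10.919060
  t = 3.5000: CF_t = 13.000000, DF = 0.815860, PV = 10.606178
  t = 4.0000: CF_t = 13.000000, DF = 0.792482, PV = 10.302261
  t = 4.5000: CF_t = 13.000000, DF = 0.769773, PV = 10.007053
  t = 5.0000: CF_t = 13.000000, DF = 0.747716, PV = 9.720304
  t = 5.5000: CF_t = 13.000000, DF = 0.726290, PV = 9.441772
  t = 6.0000: CF_t = 13.000000, DF = 0.705479, PV = 9.171221
  t = 6.5000: CF_t = 13.000000, DF = 0.685263, PV = 8.908422
  t = 7.0000: CF_t = 1013.000000, DF = 0.665627, PV = 674.280394
Price P = sum_t PV_t = 812.977948

Answer: Price = 812.9779
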